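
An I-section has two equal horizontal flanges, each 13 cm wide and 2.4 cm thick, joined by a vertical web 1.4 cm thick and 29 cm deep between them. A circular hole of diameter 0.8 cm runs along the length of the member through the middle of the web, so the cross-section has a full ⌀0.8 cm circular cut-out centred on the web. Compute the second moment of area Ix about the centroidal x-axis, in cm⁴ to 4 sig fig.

Split into non-overlapping primitives; take the origin at the lower-left of the bounding box.
Bottom flange: 13 × 2.4, A = 31.2 cm², y = 1.2 cm, Ī = 14.976 cm⁴.
Web: 1.4 × 29, A = 40.6 cm², y = 16.9 cm, Ī = 2845.38 cm⁴.
Top flange: 13 × 2.4, A = 31.2 cm², y = 32.6 cm, Ī = 14.976 cm⁴.
Hole (subtracted): ⌀0.8, A = 0.502655 cm², y = 16.9 cm, Ī = 0.0201062 cm⁴.
By symmetry the centroid is at mid-height, ȳ = 16.9 cm.
Transfer each piece to the centroidal x-axis using Ī + A·d² with d = y − 16.9:
  bottom flange: d = -15.7 cm → contributes +7705.46 cm⁴
  web: d = 0 cm → contributes +2845.38 cm⁴
  top flange: d = 15.7 cm → contributes +7705.46 cm⁴
  hole: d = 0 cm → contributes −0.0201062 cm⁴
Total I = 18256.3 cm⁴.

Ix ≈ 1.826 × 10⁴ cm⁴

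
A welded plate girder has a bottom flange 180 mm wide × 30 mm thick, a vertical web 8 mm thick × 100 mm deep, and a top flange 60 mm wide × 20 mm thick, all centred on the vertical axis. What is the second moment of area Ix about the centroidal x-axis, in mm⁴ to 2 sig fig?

Ix ≈ 1.8 × 10⁷ mm⁴

Decompose the section into non-overlapping parts with the origin at the bottom-left of its bounding rectangle.
Bottom plate: 180 × 30, A = 5 400 mm², y = 15 mm, Ī = 405 000 mm⁴.
Web plate: 8 × 100, A = 800 mm², y = 80 mm, Ī = 666 667 mm⁴.
Top plate: 60 × 20, A = 1 200 mm², y = 140 mm, Ī = 40 000 mm⁴.
Centroid: ȳ = ΣA·y / ΣA = 42.3 mm.
Transfer each piece to the centroidal x-axis using Ī + A·d² with d = y − 42.3:
  bottom plate: d = -27.3 mm → contributes +4 428 769 mm⁴
  web plate: d = 37.7 mm → contributes +1 803 862 mm⁴
  top plate: d = 97.7 mm → contributes +11 494 982 mm⁴
Total I = 17 727 613 mm⁴.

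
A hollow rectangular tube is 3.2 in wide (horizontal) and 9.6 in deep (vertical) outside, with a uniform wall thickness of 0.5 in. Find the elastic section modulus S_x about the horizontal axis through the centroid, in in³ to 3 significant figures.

S_x ≈ 24.9 in³

Treat the section as a set of non-overlapping primitives; coordinates are from the bounding-box lower-left.
Outer rectangle: 3.2 × 9.6, A = 30.72 in², y = 4.8 in, Ī = 235.93 in⁴.
Inner void (subtracted): 2.2 × 8.6, A = 18.92 in², y = 4.8 in, Ī = 116.61 in⁴.
By symmetry the centroid is at mid-height, ȳ = 4.8 in.
All pieces are centred on the horizontal axis through the centroid, so I = ΣĪ (holes subtracted) = 119.32 in⁴.
Extreme fibre distance c = 4.8 in; S = I/c = 24.858 in³.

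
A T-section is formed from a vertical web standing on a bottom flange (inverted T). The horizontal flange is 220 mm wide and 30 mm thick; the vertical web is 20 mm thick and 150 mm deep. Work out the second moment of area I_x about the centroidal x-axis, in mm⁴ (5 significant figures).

I_x ≈ 2.2826 × 10⁷ mm⁴

Treat the section as a set of non-overlapping primitives; coordinates are from the bounding-box lower-left.
Flange: 220 × 30, A = 6 600 mm², y = 15 mm, Ī = 495 000 mm⁴.
Web: 20 × 150, A = 3 000 mm², y = 105 mm, Ī = 5 625 000 mm⁴.
Centroid: ȳ = ΣA·y / ΣA = 43.125 mm.
Transfer each piece to the centroidal x-axis using Ī + A·d² with d = y − 43.125:
  flange: d = -28.125 mm → contributes +5 715 703 mm⁴
  web: d = 61.875 mm → contributes +17 110 547 mm⁴
Total I = 22 826 250 mm⁴.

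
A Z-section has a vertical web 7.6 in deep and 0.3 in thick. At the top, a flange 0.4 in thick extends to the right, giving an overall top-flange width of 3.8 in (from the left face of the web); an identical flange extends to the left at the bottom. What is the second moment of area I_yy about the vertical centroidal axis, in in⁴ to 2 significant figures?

Split into non-overlapping primitives; take the origin at the lower-left of the bounding box.
Web: 0.3 × 7.6, A = 2.28 in², x = 3.65 in, Ī = 0.0171 in⁴.
Top flange (beyond web): 3.5 × 0.4, A = 1.4 in², x = 5.55 in, Ī = 1.429 in⁴.
Bottom flange (beyond web): 3.5 × 0.4, A = 1.4 in², x = 1.75 in, Ī = 1.429 in⁴.
Centroid: x̄ = ΣA·x / ΣA = 3.65 in.
Transfer each piece to the vertical centroidal axis using Ī + A·d² with d = x − 3.65:
  web: d = 0 in → contributes +0.0171 in⁴
  top flange (beyond web): d = 1.9 in → contributes +6.483 in⁴
  bottom flange (beyond web): d = -1.9 in → contributes +6.483 in⁴
Total I = 12.98 in⁴.

I_yy ≈ 13 in⁴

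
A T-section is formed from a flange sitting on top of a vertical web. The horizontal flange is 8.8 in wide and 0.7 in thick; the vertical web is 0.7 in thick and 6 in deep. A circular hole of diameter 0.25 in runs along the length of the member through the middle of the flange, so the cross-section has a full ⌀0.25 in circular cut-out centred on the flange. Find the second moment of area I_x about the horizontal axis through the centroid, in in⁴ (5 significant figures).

Split into non-overlapping primitives; take the origin at the lower-left of the bounding box.
Flange: 8.8 × 0.7, A = 6.16 in², y = 6.35 in, Ī = 0.2515333 in⁴.
Web: 0.7 × 6, A = 4.2 in², y = 3 in, Ī = 12.6 in⁴.
Hole (subtracted): ⌀0.25, A = 0.04908739 in², y = 6.35 in, Ī = 0.0001917476 in⁴.
Centroid: ȳ = ΣA·y / ΣA = 4.985426 in.
Transfer each piece to the horizontal axis through the centroid using Ī + A·d² with d = y − 4.985426:
  flange: d = 1.364574 in → contributes +11.72183 in⁴
  web: d = -1.985426 in → contributes +29.15605 in⁴
  hole: d = 1.364574 in → contributes −0.09159547 in⁴
Total I = 40.78629 in⁴.

I_x ≈ 40.786 in⁴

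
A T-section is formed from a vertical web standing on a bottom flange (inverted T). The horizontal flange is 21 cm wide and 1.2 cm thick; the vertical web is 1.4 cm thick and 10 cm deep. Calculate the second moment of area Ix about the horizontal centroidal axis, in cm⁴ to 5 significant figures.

Decompose the section into non-overlapping parts with the origin at the bottom-left of its bounding rectangle.
Flange: 21 × 1.2, A = 25.2 cm², y = 0.6 cm, Ī = 3.024 cm⁴.
Web: 1.4 × 10, A = 14 cm², y = 6.2 cm, Ī = 116.6667 cm⁴.
Centroid: ȳ = ΣA·y / ΣA = 2.6 cm.
Transfer each piece to the horizontal centroidal axis using Ī + A·d² with d = y − 2.6:
  flange: d = -2 cm → contributes +103.824 cm⁴
  web: d = 3.6 cm → contributes +298.1067 cm⁴
Total I = 401.9307 cm⁴.

Ix ≈ 401.93 cm⁴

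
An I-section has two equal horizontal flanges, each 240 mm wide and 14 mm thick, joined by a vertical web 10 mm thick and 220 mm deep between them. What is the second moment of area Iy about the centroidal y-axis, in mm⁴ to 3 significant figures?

Iy ≈ 3.23 × 10⁷ mm⁴

Treat the section as a set of non-overlapping primitives; coordinates are from the bounding-box lower-left.
Bottom flange: 240 × 14, A = 3 360 mm², x = 120 mm, Ī = 16 128 000 mm⁴.
Web: 10 × 220, A = 2 200 mm², x = 120 mm, Ī = 18 333 mm⁴.
Top flange: 240 × 14, A = 3 360 mm², x = 120 mm, Ī = 16 128 000 mm⁴.
By symmetry the centroid is at mid-width, x̄ = 120 mm.
All pieces are centred on the centroidal y-axis, so I = ΣĪ = 32 274 333 mm⁴.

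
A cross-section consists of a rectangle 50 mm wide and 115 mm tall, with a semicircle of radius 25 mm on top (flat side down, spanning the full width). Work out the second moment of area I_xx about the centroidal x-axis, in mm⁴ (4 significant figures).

Split into non-overlapping primitives; take the origin at the lower-left of the bounding box.
Rectangular body: 50 × 115, A = 5 750 mm², y = 57.5 mm, Ī = 6 336 979 mm⁴.
Semicircular cap: semicircle r = 25, A = 981.748 mm², y = 125.61 mm, Ī = 42873.8 mm⁴.
Centroid: ȳ = ΣA·y / ΣA = 67.4331 mm.
Transfer each piece to the centroidal x-axis using Ī + A·d² with d = y − 67.4331:
  rectangular body: d = -9.93311 mm → contributes +6 904 312 mm⁴
  semicircular cap: d = 58.1772 mm → contributes +3 365 687 mm⁴
Total I = 10 269 999 mm⁴.

I_xx ≈ 1.027 × 10⁷ mm⁴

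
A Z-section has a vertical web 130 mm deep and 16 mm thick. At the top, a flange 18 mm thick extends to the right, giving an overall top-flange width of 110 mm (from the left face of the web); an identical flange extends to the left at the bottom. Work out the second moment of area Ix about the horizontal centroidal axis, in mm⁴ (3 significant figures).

Decompose the section into non-overlapping parts with the origin at the bottom-left of its bounding rectangle.
Web: 16 × 130, A = 2 080 mm², y = 65 mm, Ī = 2 929 333 mm⁴.
Top flange (beyond web): 94 × 18, A = 1 692 mm², y = 121 mm, Ī = 45 684 mm⁴.
Bottom flange (beyond web): 94 × 18, A = 1 692 mm², y = 9 mm, Ī = 45 684 mm⁴.
Centroid: ȳ = ΣA·y / ΣA = 65 mm.
Transfer each piece to the horizontal centroidal axis using Ī + A·d² with d = y − 65:
  web: d = 0 mm → contributes +2 929 333 mm⁴
  top flange (beyond web): d = 56 mm → contributes +5 351 796 mm⁴
  bottom flange (beyond web): d = -56 mm → contributes +5 351 796 mm⁴
Total I = 13 632 925 mm⁴.

Ix ≈ 1.36 × 10⁷ mm⁴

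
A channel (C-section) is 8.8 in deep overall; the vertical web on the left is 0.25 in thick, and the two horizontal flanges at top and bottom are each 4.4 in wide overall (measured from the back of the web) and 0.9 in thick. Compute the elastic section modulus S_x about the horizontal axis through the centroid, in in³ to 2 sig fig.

S_x ≈ 30 in³

Treat the section as a set of non-overlapping primitives; coordinates are from the bounding-box lower-left.
Web: 0.25 × 8.8, A = 2.2 in², y = 4.4 in, Ī = 14.2 in⁴.
Top flange (beyond web): 4.15 × 0.9, A = 3.735 in², y = 8.35 in, Ī = 0.2521 in⁴.
Bottom flange (beyond web): 4.15 × 0.9, A = 3.735 in², y = 0.45 in, Ī = 0.2521 in⁴.
By symmetry the centroid is at mid-height, ȳ = 4.4 in.
Transfer each piece to the horizontal axis through the centroid using Ī + A·d² with d = y − 4.4:
  web: d = 0 in → contributes +14.2 in⁴
  top flange (beyond web): d = 3.95 in → contributes +58.53 in⁴
  bottom flange (beyond web): d = -3.95 in → contributes +58.53 in⁴
Total I = 131.3 in⁴.
Extreme fibre distance c = 4.4 in; S = I/c = 29.83 in³.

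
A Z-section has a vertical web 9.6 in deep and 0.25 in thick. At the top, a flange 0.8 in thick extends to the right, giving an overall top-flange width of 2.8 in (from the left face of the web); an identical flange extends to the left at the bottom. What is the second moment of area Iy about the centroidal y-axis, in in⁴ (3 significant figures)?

Decompose the section into non-overlapping parts with the origin at the bottom-left of its bounding rectangle.
Web: 0.25 × 9.6, A = 2.4 in², x = 2.675 in, Ī = 0.0125 in⁴.
Top flange (beyond web): 2.55 × 0.8, A = 2.04 in², x = 4.075 in, Ī = 1.1054 in⁴.
Bottom flange (beyond web): 2.55 × 0.8, A = 2.04 in², x = 1.275 in, Ī = 1.1054 in⁴.
Centroid: x̄ = ΣA·x / ΣA = 2.675 in.
Transfer each piece to the centroidal y-axis using Ī + A·d² with d = x − 2.675:
  web: d = 0 in → contributes +0.0125 in⁴
  top flange (beyond web): d = 1.4 in → contributes +5.1038 in⁴
  bottom flange (beyond web): d = -1.4 in → contributes +5.1038 in⁴
Total I = 10.22 in⁴.

Iy ≈ 10.2 in⁴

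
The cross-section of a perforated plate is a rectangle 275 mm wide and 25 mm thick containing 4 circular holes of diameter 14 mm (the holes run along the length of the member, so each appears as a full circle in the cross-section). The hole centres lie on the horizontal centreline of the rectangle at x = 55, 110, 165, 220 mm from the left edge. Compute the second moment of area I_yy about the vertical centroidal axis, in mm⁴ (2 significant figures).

Decompose the section into non-overlapping parts with the origin at the bottom-left of its bounding rectangle.
Plate: 275 × 25, A = 6 875 mm², x = 137.5 mm, Ī = 43 326 823 mm⁴.
Hole 1 (subtracted): ⌀14, A = 153.9 mm², x = 55 mm, Ī = 1 886 mm⁴.
Hole 2 (subtracted): ⌀14, A = 153.9 mm², x = 110 mm, Ī = 1 886 mm⁴.
Hole 3 (subtracted): ⌀14, A = 153.9 mm², x = 165 mm, Ī = 1 886 mm⁴.
Hole 4 (subtracted): ⌀14, A = 153.9 mm², x = 220 mm, Ī = 1 886 mm⁴.
By symmetry the centroid is at mid-width, x̄ = 137.5 mm.
Transfer each piece to the vertical centroidal axis using Ī + A·d² with d = x − 137.5:
  plate: d = 0 mm → contributes +43 326 823 mm⁴
  hole 1: d = -82.5 mm → contributes −1 049 627 mm⁴
  hole 2: d = -27.5 mm → contributes −118 301 mm⁴
  hole 3: d = 27.5 mm → contributes −118 301 mm⁴
  hole 4: d = 82.5 mm → contributes −1 049 627 mm⁴
Total I = 40 990 967 mm⁴.

I_yy ≈ 4.1 × 10⁷ mm⁴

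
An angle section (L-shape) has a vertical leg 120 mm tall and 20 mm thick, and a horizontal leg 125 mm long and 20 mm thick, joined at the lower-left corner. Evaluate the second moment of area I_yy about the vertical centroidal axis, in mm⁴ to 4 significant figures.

I_yy ≈ 6.384 × 10⁶ mm⁴

Break the section into simple shapes (no overlaps), measuring from the bottom-left corner of the bounding box.
Vertical leg: 20 × 120, A = 2 400 mm², x = 10 mm, Ī = 80 000 mm⁴.
Horizontal leg (remainder): 105 × 20, A = 2 100 mm², x = 72.5 mm, Ī = 1 929 375 mm⁴.
Centroid: x̄ = ΣA·x / ΣA = 39.1667 mm.
Transfer each piece to the vertical centroidal axis using Ī + A·d² with d = x − 39.1667:
  vertical leg: d = -29.1667 mm → contributes +2 121 667 mm⁴
  horizontal leg (remainder): d = 33.3333 mm → contributes +4 262 708 mm⁴
Total I = 6 384 375 mm⁴.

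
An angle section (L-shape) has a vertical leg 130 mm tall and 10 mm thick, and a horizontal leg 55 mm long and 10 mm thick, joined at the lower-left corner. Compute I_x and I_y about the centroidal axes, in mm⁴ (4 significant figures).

Decompose the section into non-overlapping parts with the origin at the bottom-left of its bounding rectangle.
Vertical leg: 10 × 130, A = 1 300 mm², y = 65 mm, Ī = 1 830 833 mm⁴.
Horizontal leg (remainder): 45 × 10, A = 450 mm², y = 5 mm, Ī = 3 750 mm⁴.
Centroid: ȳ = ΣA·y / ΣA = 49.5714 mm.
Transfer each piece to the centroidal x-axis using Ī + A·d² with d = y − 49.5714:
  vertical leg: d = 15.4286 mm → contributes +2 140 286 mm⁴
  horizontal leg (remainder): d = -44.5714 mm → contributes +897 726 mm⁴
Total I = 3 038 012 mm⁴.
For the y-axis: x̄ = 12.0714 mm.
Repeating about the centroidal y-axis gives I_y = 339 574 mm⁴.

I_x ≈ 3.038 × 10⁶ mm⁴, I_y ≈ 3.396 × 10⁵ mm⁴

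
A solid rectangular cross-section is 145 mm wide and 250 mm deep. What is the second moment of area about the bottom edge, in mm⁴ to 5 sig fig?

I_base ≈ 7.5521 × 10⁸ mm⁴

The section: 145 × 250, A = 36 250 mm², y = 125 mm, Ī = 188 802 083 mm⁴.
Transfer it to the bottom edge using Ī + A·d² with d = y − 0:
  the section: d = 125 mm → contributes +755 208 333 mm⁴
Total I = 755 208 333 mm⁴.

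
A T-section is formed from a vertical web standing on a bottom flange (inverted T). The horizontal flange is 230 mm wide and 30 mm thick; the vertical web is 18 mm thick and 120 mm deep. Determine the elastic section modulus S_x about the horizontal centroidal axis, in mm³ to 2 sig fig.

S_x ≈ 1.1 × 10⁵ mm³

Decompose the section into non-overlapping parts with the origin at the bottom-left of its bounding rectangle.
Flange: 230 × 30, A = 6 900 mm², y = 15 mm, Ī = 517 500 mm⁴.
Web: 18 × 120, A = 2 160 mm², y = 90 mm, Ī = 2 592 000 mm⁴.
Centroid: ȳ = ΣA·y / ΣA = 32.88 mm.
Transfer each piece to the horizontal centroidal axis using Ī + A·d² with d = y − 32.88:
  flange: d = -17.88 mm → contributes +2 723 587 mm⁴
  web: d = 57.12 mm → contributes +9 639 224 mm⁴
Total I = 12 362 811 mm⁴.
Extreme fibre distance c = 117.1 mm; S = I/c = 105 558 mm³.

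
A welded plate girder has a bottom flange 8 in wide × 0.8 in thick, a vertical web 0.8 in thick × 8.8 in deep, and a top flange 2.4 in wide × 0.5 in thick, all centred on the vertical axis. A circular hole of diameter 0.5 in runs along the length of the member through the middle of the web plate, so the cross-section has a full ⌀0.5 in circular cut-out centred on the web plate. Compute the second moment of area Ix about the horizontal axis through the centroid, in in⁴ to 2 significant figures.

Ix ≈ 180 in⁴

Decompose the section into non-overlapping parts with the origin at the bottom-left of its bounding rectangle.
Bottom plate: 8 × 0.8, A = 6.4 in², y = 0.4 in, Ī = 0.3413 in⁴.
Web plate: 0.8 × 8.8, A = 7.04 in², y = 5.2 in, Ī = 45.43 in⁴.
Top plate: 2.4 × 0.5, A = 1.2 in², y = 9.85 in, Ī = 0.025 in⁴.
Hole (subtracted): ⌀0.5, A = 0.1963 in², y = 5.2 in, Ī = 0.003068 in⁴.
Centroid: ȳ = ΣA·y / ΣA = 3.459 in.
Transfer each piece to the horizontal axis through the centroid using Ī + A·d² with d = y − 3.459:
  bottom plate: d = -3.059 in → contributes +60.25 in⁴
  web plate: d = 1.741 in → contributes +66.76 in⁴
  top plate: d = 6.391 in → contributes +49.03 in⁴
  hole: d = 1.741 in → contributes −0.5979 in⁴
Total I = 175.4 in⁴.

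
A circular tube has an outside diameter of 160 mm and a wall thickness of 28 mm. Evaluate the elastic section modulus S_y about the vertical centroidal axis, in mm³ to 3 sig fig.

Decompose the section into non-overlapping parts with the origin at the bottom-left of its bounding rectangle.
Outer circle: ⌀160, A = 20 106 mm², x = 80 mm, Ī = 32 169 909 mm⁴.
Bore (subtracted): ⌀104, A = 8494.9 mm², x = 80 mm, Ī = 5 742 530 mm⁴.
By symmetry the centroid is at mid-width, x̄ = 80 mm.
All pieces are centred on the vertical centroidal axis, so I = ΣĪ (holes subtracted) = 26 427 379 mm⁴.
Extreme fibre distance c = 80 mm; S = I/c = 330 342 mm³.

S_y ≈ 3.30 × 10⁵ mm³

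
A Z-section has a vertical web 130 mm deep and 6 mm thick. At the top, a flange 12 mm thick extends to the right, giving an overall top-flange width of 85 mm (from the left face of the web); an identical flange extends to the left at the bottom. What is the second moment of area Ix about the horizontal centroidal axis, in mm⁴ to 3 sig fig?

Treat the section as a set of non-overlapping primitives; coordinates are from the bounding-box lower-left.
Web: 6 × 130, A = 780 mm², y = 65 mm, Ī = 1 098 500 mm⁴.
Top flange (beyond web): 79 × 12, A = 948 mm², y = 124 mm, Ī = 11 376 mm⁴.
Bottom flange (beyond web): 79 × 12, A = 948 mm², y = 6 mm, Ī = 11 376 mm⁴.
Centroid: ȳ = ΣA·y / ΣA = 65 mm.
Transfer each piece to the horizontal centroidal axis using Ī + A·d² with d = y − 65:
  web: d = 0 mm → contributes +1 098 500 mm⁴
  top flange (beyond web): d = 59 mm → contributes +3 311 364 mm⁴
  bottom flange (beyond web): d = -59 mm → contributes +3 311 364 mm⁴
Total I = 7 721 228 mm⁴.

Ix ≈ 7.72 × 10⁶ mm⁴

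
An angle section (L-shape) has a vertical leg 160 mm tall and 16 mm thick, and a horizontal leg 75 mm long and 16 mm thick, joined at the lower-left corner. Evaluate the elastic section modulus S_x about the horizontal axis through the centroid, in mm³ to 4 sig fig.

S_x ≈ 9.112 × 10⁴ mm³

Treat the section as a set of non-overlapping primitives; coordinates are from the bounding-box lower-left.
Vertical leg: 16 × 160, A = 2 560 mm², y = 80 mm, Ī = 5 461 333 mm⁴.
Horizontal leg (remainder): 59 × 16, A = 944 mm², y = 8 mm, Ī = 20138.7 mm⁴.
Centroid: ȳ = ΣA·y / ΣA = 60.6027 mm.
Transfer each piece to the horizontal axis through the centroid using Ī + A·d² with d = y − 60.6027:
  vertical leg: d = 19.3973 mm → contributes +6 424 543 mm⁴
  horizontal leg (remainder): d = -52.6027 mm → contributes +2 632 232 mm⁴
Total I = 9 056 775 mm⁴.
Extreme fibre distance c = 99.3973 mm; S = I/c = 91116.9 mm³.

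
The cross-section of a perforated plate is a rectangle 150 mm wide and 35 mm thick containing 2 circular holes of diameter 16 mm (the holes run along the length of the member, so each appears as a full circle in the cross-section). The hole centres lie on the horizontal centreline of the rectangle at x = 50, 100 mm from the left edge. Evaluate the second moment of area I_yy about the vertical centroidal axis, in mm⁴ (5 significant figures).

I_yy ≈ 9.5860 × 10⁶ mm⁴

Split into non-overlapping primitives; take the origin at the lower-left of the bounding box.
Plate: 150 × 35, A = 5 250 mm², x = 75 mm, Ī = 9 843 750 mm⁴.
Hole 1 (subtracted): ⌀16, A = 201.0619 mm², x = 50 mm, Ī = 3216.991 mm⁴.
Hole 2 (subtracted): ⌀16, A = 201.0619 mm², x = 100 mm, Ī = 3216.991 mm⁴.
By symmetry the centroid is at mid-width, x̄ = 75 mm.
Transfer each piece to the vertical centroidal axis using Ī + A·d² with d = x − 75:
  plate: d = 0 mm → contributes +9 843 750 mm⁴
  hole 1: d = -25 mm → contributes −128880.7 mm⁴
  hole 2: d = 25 mm → contributes −128880.7 mm⁴
Total I = 9 585 989 mm⁴.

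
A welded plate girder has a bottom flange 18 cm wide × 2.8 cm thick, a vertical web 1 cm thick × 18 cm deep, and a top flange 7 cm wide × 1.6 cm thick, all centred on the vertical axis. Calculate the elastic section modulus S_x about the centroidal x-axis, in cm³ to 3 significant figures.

S_x ≈ 309 cm³

Decompose the section into non-overlapping parts with the origin at the bottom-left of its bounding rectangle.
Bottom plate: 18 × 2.8, A = 50.4 cm², y = 1.4 cm, Ī = 32.928 cm⁴.
Web plate: 1 × 18, A = 18 cm², y = 11.8 cm, Ī = 486 cm⁴.
Top plate: 7 × 1.6, A = 11.2 cm², y = 21.6 cm, Ī = 2.3893 cm⁴.
Centroid: ȳ = ΣA·y / ΣA = 6.594 cm.
Transfer each piece to the centroidal x-axis using Ī + A·d² with d = y − 6.594:
  bottom plate: d = -5.194 cm → contributes +1392.6 cm⁴
  web plate: d = 5.206 cm → contributes +973.85 cm⁴
  top plate: d = 15.006 cm → contributes +2524.4 cm⁴
Total I = 4890.9 cm⁴.
Extreme fibre distance c = 15.806 cm; S = I/c = 309.43 cm³.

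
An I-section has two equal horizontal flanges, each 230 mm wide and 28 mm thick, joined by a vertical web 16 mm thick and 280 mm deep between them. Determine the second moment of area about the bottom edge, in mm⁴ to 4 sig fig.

I_base ≈ 8.255 × 10⁸ mm⁴

Treat the section as a set of non-overlapping primitives; coordinates are from the bounding-box lower-left.
Bottom flange: 230 × 28, A = 6 440 mm², y = 14 mm, Ī = 420 747 mm⁴.
Web: 16 × 280, A = 4 480 mm², y = 168 mm, Ī = 29 269 333 mm⁴.
Top flange: 230 × 28, A = 6 440 mm², y = 322 mm, Ī = 420 747 mm⁴.
Transfer each piece to the base of the section using Ī + A·d² with d = y − 0:
  bottom flange: d = 14 mm → contributes +1 682 987 mm⁴
  web: d = 168 mm → contributes +155 712 853 mm⁴
  top flange: d = 322 mm → contributes +668 145 707 mm⁴
Total I = 825 541 547 mm⁴.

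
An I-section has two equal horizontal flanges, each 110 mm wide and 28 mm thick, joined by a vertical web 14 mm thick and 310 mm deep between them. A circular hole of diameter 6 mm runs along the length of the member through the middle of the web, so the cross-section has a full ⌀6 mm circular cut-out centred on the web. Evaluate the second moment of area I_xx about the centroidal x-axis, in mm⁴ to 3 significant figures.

Decompose the section into non-overlapping parts with the origin at the bottom-left of its bounding rectangle.
Bottom flange: 110 × 28, A = 3 080 mm², y = 14 mm, Ī = 201 227 mm⁴.
Web: 14 × 310, A = 4 340 mm², y = 183 mm, Ī = 34 756 167 mm⁴.
Top flange: 110 × 28, A = 3 080 mm², y = 352 mm, Ī = 201 227 mm⁴.
Hole (subtracted): ⌀6, A = 28.274 mm², y = 183 mm, Ī = 63.617 mm⁴.
By symmetry the centroid is at mid-height, ȳ = 183 mm.
Transfer each piece to the centroidal x-axis using Ī + A·d² with d = y − 183:
  bottom flange: d = -169 mm → contributes +88 169 107 mm⁴
  web: d = 0 mm → contributes +34 756 167 mm⁴
  top flange: d = 169 mm → contributes +88 169 107 mm⁴
  hole: d = 0 mm → contributes −63.617 mm⁴
Total I = 211 094 316 mm⁴.

I_xx ≈ 2.11 × 10⁸ mm⁴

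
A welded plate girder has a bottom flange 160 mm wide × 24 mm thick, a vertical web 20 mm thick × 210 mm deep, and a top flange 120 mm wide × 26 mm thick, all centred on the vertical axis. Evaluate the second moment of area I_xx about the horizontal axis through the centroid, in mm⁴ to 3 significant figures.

Break the section into simple shapes (no overlaps), measuring from the bottom-left corner of the bounding box.
Bottom plate: 160 × 24, A = 3 840 mm², y = 12 mm, Ī = 184 320 mm⁴.
Web plate: 20 × 210, A = 4 200 mm², y = 129 mm, Ī = 15 435 000 mm⁴.
Top plate: 120 × 26, A = 3 120 mm², y = 247 mm, Ī = 175 760 mm⁴.
Centroid: ȳ = ΣA·y / ΣA = 121.73 mm.
Transfer each piece to the horizontal axis through the centroid using Ī + A·d² with d = y − 121.73:
  bottom plate: d = -109.73 mm → contributes +46 421 501 mm⁴
  web plate: d = 7.2688 mm → contributes +15 656 910 mm⁴
  top plate: d = 125.27 mm → contributes +49 135 663 mm⁴
Total I = 111 214 074 mm⁴.

I_xx ≈ 1.11 × 10⁸ mm⁴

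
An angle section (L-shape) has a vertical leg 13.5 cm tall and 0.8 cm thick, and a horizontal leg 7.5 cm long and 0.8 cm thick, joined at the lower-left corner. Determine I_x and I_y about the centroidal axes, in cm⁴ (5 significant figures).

Treat the section as a set of non-overlapping primitives; coordinates are from the bounding-box lower-left.
Vertical leg: 0.8 × 13.5, A = 10.8 cm², y = 6.75 cm, Ī = 164.025 cm⁴.
Horizontal leg (remainder): 6.7 × 0.8, A = 5.36 cm², y = 0.4 cm, Ī = 0.2858667 cm⁴.
Centroid: ȳ = ΣA·y / ΣA = 4.643812 cm.
Transfer each piece to the centroidal x-axis using Ī + A·d² with d = y − 4.643812:
  vertical leg: d = 2.106188 cm → contributes +211.9341 cm⁴
  horizontal leg (remainder): d = -4.243812 cm → contributes +96.81914 cm⁴
Total I = 308.7532 cm⁴.
For the y-axis: x̄ = 1.643812 cm.
Repeating about the centroidal y-axis gives I_y = 71.00125 cm⁴.

I_x ≈ 308.75 cm⁴, I_y ≈ 71.001 cm⁴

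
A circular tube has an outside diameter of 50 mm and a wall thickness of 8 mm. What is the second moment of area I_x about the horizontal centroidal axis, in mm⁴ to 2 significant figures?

Decompose the section into non-overlapping parts with the origin at the bottom-left of its bounding rectangle.
Outer circle: ⌀50, A = 1 963 mm², y = 25 mm, Ī = 306 796 mm⁴.
Bore (subtracted): ⌀34, A = 907.9 mm², y = 25 mm, Ī = 65 597 mm⁴.
By symmetry the centroid is at mid-height, ȳ = 25 mm.
All pieces are centred on the horizontal centroidal axis, so I = ΣĪ (holes subtracted) = 241 199 mm⁴.

I_x ≈ 2.4 × 10⁵ mm⁴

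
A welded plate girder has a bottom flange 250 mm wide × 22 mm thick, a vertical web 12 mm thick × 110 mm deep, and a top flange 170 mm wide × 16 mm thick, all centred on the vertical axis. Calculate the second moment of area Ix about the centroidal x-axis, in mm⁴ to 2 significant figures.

Ix ≈ 3.3 × 10⁷ mm⁴

Break the section into simple shapes (no overlaps), measuring from the bottom-left corner of the bounding box.
Bottom plate: 250 × 22, A = 5 500 mm², y = 11 mm, Ī = 221 833 mm⁴.
Web plate: 12 × 110, A = 1 320 mm², y = 77 mm, Ī = 1 331 000 mm⁴.
Top plate: 170 × 16, A = 2 720 mm², y = 140 mm, Ī = 58 027 mm⁴.
Centroid: ȳ = ΣA·y / ΣA = 56.91 mm.
Transfer each piece to the centroidal x-axis using Ī + A·d² with d = y − 56.91:
  bottom plate: d = -45.91 mm → contributes +11 815 323 mm⁴
  web plate: d = 20.09 mm → contributes +1 863 659 mm⁴
  top plate: d = 83.09 mm → contributes +18 835 884 mm⁴
Total I = 32 514 866 mm⁴.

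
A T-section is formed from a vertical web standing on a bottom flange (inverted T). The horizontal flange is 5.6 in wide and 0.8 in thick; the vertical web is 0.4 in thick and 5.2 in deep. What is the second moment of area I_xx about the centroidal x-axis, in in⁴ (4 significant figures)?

I_xx ≈ 17.71 in⁴

Split into non-overlapping primitives; take the origin at the lower-left of the bounding box.
Flange: 5.6 × 0.8, A = 4.48 in², y = 0.4 in, Ī = 0.238933 in⁴.
Web: 0.4 × 5.2, A = 2.08 in², y = 3.4 in, Ī = 4.68693 in⁴.
Centroid: ȳ = ΣA·y / ΣA = 1.35122 in.
Transfer each piece to the centroidal x-axis using Ī + A·d² with d = y − 1.35122:
  flange: d = -0.95122 in → contributes +4.29252 in⁴
  web: d = 2.04878 in → contributes +13.4177 in⁴
Total I = 17.7103 in⁴.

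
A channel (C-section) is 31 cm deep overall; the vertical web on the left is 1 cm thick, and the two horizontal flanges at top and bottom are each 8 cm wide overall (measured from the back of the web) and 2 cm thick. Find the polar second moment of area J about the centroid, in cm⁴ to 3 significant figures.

J ≈ 8730 cm⁴

Split into non-overlapping primitives; take the origin at the lower-left of the bounding box.
Web: 1 × 31, A = 31 cm², y = 15.5 cm, Ī = 2482.6 cm⁴.
Top flange (beyond web): 7 × 2, A = 14 cm², y = 30 cm, Ī = 4.6667 cm⁴.
Bottom flange (beyond web): 7 × 2, A = 14 cm², y = 1 cm, Ī = 4.6667 cm⁴.
By symmetry the centroid is at mid-height, ȳ = 15.5 cm.
Transfer each piece to the centroidal x-axis using Ī + A·d² with d = y − 15.5:
  web: d = 0 cm → contributes +2482.6 cm⁴
  top flange (beyond web): d = 14.5 cm → contributes +2948.2 cm⁴
  bottom flange (beyond web): d = -14.5 cm → contributes +2948.2 cm⁴
Total I = 8378.9 cm⁴.
For the y-axis: x̄ = 2.3983 cm.
Repeating about the centroidal y-axis gives I_y = 352.31 cm⁴.
Polar second moment: J = I_x + I_y = 8731.2 cm⁴.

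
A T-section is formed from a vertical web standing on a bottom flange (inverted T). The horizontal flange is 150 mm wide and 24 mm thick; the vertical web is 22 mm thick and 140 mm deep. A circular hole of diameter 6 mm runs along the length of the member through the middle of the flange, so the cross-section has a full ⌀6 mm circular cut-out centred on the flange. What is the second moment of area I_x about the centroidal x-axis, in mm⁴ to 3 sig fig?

I_x ≈ 1.63 × 10⁷ mm⁴

Split into non-overlapping primitives; take the origin at the lower-left of the bounding box.
Flange: 150 × 24, A = 3 600 mm², y = 12 mm, Ī = 172 800 mm⁴.
Web: 22 × 140, A = 3 080 mm², y = 94 mm, Ī = 5 030 667 mm⁴.
Hole (subtracted): ⌀6, A = 28.274 mm², y = 12 mm, Ī = 63.617 mm⁴.
Centroid: ȳ = ΣA·y / ΣA = 49.969 mm.
Transfer each piece to the centroidal x-axis using Ī + A·d² with d = y − 49.969:
  flange: d = -37.969 mm → contributes +5 362 748 mm⁴
  web: d = 44.031 mm → contributes +11 001 926 mm⁴
  hole: d = -37.969 mm → contributes −40 825 mm⁴
Total I = 16 323 849 mm⁴.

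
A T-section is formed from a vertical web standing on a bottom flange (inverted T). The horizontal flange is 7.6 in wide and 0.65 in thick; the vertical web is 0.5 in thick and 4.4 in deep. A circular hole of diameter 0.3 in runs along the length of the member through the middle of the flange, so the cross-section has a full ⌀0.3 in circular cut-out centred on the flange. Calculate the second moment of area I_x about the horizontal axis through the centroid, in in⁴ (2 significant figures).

I_x ≈ 13 in⁴

Split into non-overlapping primitives; take the origin at the lower-left of the bounding box.
Flange: 7.6 × 0.65, A = 4.94 in², y = 0.325 in, Ī = 0.1739 in⁴.
Web: 0.5 × 4.4, A = 2.2 in², y = 2.85 in, Ī = 3.549 in⁴.
Hole (subtracted): ⌀0.3, A = 0.07069 in², y = 0.325 in, Ī = 0.0003976 in⁴.
Centroid: ȳ = ΣA·y / ΣA = 1.111 in.
Transfer each piece to the horizontal axis through the centroid using Ī + A·d² with d = y − 1.111:
  flange: d = -0.7858 in → contributes +3.224 in⁴
  web: d = 1.739 in → contributes +10.2 in⁴
  hole: d = -0.7858 in → contributes −0.04404 in⁴
Total I = 13.38 in⁴.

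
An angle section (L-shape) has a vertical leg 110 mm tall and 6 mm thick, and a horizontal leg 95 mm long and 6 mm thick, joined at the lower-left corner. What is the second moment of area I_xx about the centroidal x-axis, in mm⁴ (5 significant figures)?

I_xx ≈ 1.4653 × 10⁶ mm⁴

Decompose the section into non-overlapping parts with the origin at the bottom-left of its bounding rectangle.
Vertical leg: 6 × 110, A = 660 mm², y = 55 mm, Ī = 665 500 mm⁴.
Horizontal leg (remainder): 89 × 6, A = 534 mm², y = 3 mm, Ī = 1 602 mm⁴.
Centroid: ȳ = ΣA·y / ΣA = 31.74372 mm.
Transfer each piece to the centroidal x-axis using Ī + A·d² with d = y − 31.74372:
  vertical leg: d = 23.25628 mm → contributes +1 022 464 mm⁴
  horizontal leg (remainder): d = -28.74372 mm → contributes +442793.5 mm⁴
Total I = 1 465 258 mm⁴.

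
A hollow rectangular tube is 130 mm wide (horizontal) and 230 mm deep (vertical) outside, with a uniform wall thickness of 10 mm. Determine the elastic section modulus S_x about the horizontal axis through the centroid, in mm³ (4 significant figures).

Break the section into simple shapes (no overlaps), measuring from the bottom-left corner of the bounding box.
Outer rectangle: 130 × 230, A = 29 900 mm², y = 115 mm, Ī = 131 809 167 mm⁴.
Inner void (subtracted): 110 × 210, A = 23 100 mm², y = 115 mm, Ī = 84 892 500 mm⁴.
By symmetry the centroid is at mid-height, ȳ = 115 mm.
All pieces are centred on the horizontal axis through the centroid, so I = ΣĪ (holes subtracted) = 46 916 667 mm⁴.
Extreme fibre distance c = 115 mm; S = I/c = 407 971 mm³.

S_x ≈ 4.080 × 10⁵ mm³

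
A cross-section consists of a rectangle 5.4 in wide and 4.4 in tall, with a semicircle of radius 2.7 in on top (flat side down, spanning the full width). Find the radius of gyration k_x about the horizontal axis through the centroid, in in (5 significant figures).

Split into non-overlapping primitives; take the origin at the lower-left of the bounding box.
Rectangular body: 5.4 × 4.4, A = 23.76 in², y = 2.2 in, Ī = 38.3328 in⁴.
Semicircular cap: semicircle r = 2.7, A = 11.45111 in², y = 5.545916 in, Ī = 5.832935 in⁴.
Centroid: ȳ = ΣA·y / ΣA = 3.288135 in.
Transfer each piece to the horizontal axis through the centroid using Ī + A·d² with d = y − 3.288135:
  rectangular body: d = -1.088135 in → contributes +66.46553 in⁴
  semicircular cap: d = 2.257781 in → contributes +64.20579 in⁴
Total I = 130.6713 in⁴.
Radius of gyration: k = √(I/A) = √(130.6713 / 35.21111) = 1.926417 in.

k_x ≈ 1.9264 in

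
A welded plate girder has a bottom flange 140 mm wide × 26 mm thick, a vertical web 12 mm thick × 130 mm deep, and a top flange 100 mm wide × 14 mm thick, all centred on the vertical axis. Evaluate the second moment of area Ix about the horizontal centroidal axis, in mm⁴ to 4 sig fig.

Ix ≈ 2.675 × 10⁷ mm⁴

Split into non-overlapping primitives; take the origin at the lower-left of the bounding box.
Bottom plate: 140 × 26, A = 3 640 mm², y = 13 mm, Ī = 205 053 mm⁴.
Web plate: 12 × 130, A = 1 560 mm², y = 91 mm, Ī = 2 197 000 mm⁴.
Top plate: 100 × 14, A = 1 400 mm², y = 163 mm, Ī = 22866.7 mm⁴.
Centroid: ȳ = ΣA·y / ΣA = 63.2545 mm.
Transfer each piece to the horizontal centroidal axis using Ī + A·d² with d = y − 63.2545:
  bottom plate: d = -50.2545 mm → contributes +9 397 944 mm⁴
  web plate: d = 27.7455 mm → contributes +3 397 904 mm⁴
  top plate: d = 99.7455 mm → contributes +13 951 685 mm⁴
Total I = 26 747 532 mm⁴.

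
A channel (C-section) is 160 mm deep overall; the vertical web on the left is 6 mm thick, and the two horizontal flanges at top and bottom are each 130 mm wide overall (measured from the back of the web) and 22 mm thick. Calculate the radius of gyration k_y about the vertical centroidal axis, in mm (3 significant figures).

Split into non-overlapping primitives; take the origin at the lower-left of the bounding box.
Web: 6 × 160, A = 960 mm², x = 3 mm, Ī = 2 880 mm⁴.
Top flange (beyond web): 124 × 22, A = 2 728 mm², x = 68 mm, Ī = 3 495 477 mm⁴.
Bottom flange (beyond web): 124 × 22, A = 2 728 mm², x = 68 mm, Ī = 3 495 477 mm⁴.
Centroid: x̄ = ΣA·x / ΣA = 58.274 mm.
Transfer each piece to the vertical centroidal axis using Ī + A·d² with d = x − 58.274:
  web: d = -55.274 mm → contributes +2 935 920 mm⁴
  top flange (beyond web): d = 9.7257 mm → contributes +3 753 516 mm⁴
  bottom flange (beyond web): d = 9.7257 mm → contributes +3 753 516 mm⁴
Total I = 10 442 952 mm⁴.
Radius of gyration: k = √(I/A) = √(10 442 952 / 6 416) = 40.344 mm.

k_y ≈ 40.3 mm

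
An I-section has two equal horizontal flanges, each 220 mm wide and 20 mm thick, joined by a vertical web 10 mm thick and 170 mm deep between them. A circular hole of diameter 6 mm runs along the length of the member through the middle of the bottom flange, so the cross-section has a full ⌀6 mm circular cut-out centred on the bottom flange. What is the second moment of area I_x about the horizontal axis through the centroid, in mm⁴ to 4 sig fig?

Break the section into simple shapes (no overlaps), measuring from the bottom-left corner of the bounding box.
Bottom flange: 220 × 20, A = 4 400 mm², y = 10 mm, Ī = 146 667 mm⁴.
Web: 10 × 170, A = 1 700 mm², y = 105 mm, Ī = 4 094 167 mm⁴.
Top flange: 220 × 20, A = 4 400 mm², y = 200 mm, Ī = 146 667 mm⁴.
Hole (subtracted): ⌀6, A = 28.2743 mm², y = 10 mm, Ī = 63.6173 mm⁴.
Centroid: ȳ = ΣA·y / ΣA = 105.257 mm.
Transfer each piece to the horizontal axis through the centroid using Ī + A·d² with d = y − 105.257:
  bottom flange: d = -95.2565 mm → contributes +40 071 395 mm⁴
  web: d = -0.256506 mm → contributes +4 094 279 mm⁴
  top flange: d = 94.7435 mm → contributes +39 642 517 mm⁴
  hole: d = -95.2565 mm → contributes −256 619 mm⁴
Total I = 83 551 572 mm⁴.

I_x ≈ 8.355 × 10⁷ mm⁴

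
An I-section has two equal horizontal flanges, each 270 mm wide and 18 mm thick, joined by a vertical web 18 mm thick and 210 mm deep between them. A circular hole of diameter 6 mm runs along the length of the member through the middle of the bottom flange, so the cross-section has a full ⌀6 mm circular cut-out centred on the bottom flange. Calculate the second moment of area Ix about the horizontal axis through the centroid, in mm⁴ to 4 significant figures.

Treat the section as a set of non-overlapping primitives; coordinates are from the bounding-box lower-left.
Bottom flange: 270 × 18, A = 4 860 mm², y = 9 mm, Ī = 131 220 mm⁴.
Web: 18 × 210, A = 3 780 mm², y = 123 mm, Ī = 13 891 500 mm⁴.
Top flange: 270 × 18, A = 4 860 mm², y = 237 mm, Ī = 131 220 mm⁴.
Hole (subtracted): ⌀6, A = 28.2743 mm², y = 9 mm, Ī = 63.6173 mm⁴.
Centroid: ȳ = ΣA·y / ΣA = 123.239 mm.
Transfer each piece to the horizontal axis through the centroid using Ī + A·d² with d = y − 123.239:
  bottom flange: d = -114.239 mm → contributes +63 557 180 mm⁴
  web: d = -0.239262 mm → contributes +13 891 716 mm⁴
  top flange: d = 113.761 mm → contributes +63 026 937 mm⁴
  hole: d = -114.239 mm → contributes −369 061 mm⁴
Total I = 140 106 772 mm⁴.

Ix ≈ 1.401 × 10⁸ mm⁴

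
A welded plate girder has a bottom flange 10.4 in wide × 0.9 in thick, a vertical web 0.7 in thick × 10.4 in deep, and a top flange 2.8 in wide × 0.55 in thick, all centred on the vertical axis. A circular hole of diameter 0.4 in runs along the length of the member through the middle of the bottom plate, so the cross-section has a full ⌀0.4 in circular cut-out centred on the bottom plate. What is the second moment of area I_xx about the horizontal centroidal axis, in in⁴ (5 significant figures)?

I_xx ≈ 301.25 in⁴

Decompose the section into non-overlapping parts with the origin at the bottom-left of its bounding rectangle.
Bottom plate: 10.4 × 0.9, A = 9.36 in², y = 0.45 in, Ī = 0.6318 in⁴.
Web plate: 0.7 × 10.4, A = 7.28 in², y = 6.1 in, Ī = 65.61707 in⁴.
Top plate: 2.8 × 0.55, A = 1.54 in², y = 11.575 in, Ī = 0.03882083 in⁴.
Hole (subtracted): ⌀0.4, A = 0.1256637 in², y = 0.45 in, Ī = 0.001256637 in⁴.
Centroid: ȳ = ΣA·y / ΣA = 3.677175 in.
Transfer each piece to the horizontal centroidal axis using Ī + A·d² with d = y − 3.677175:
  bottom plate: d = -3.227175 in → contributes +98.11299 in⁴
  web plate: d = 2.422825 in → contributes +108.3513 in⁴
  top plate: d = 7.897825 in → contributes +96.09731 in⁴
  hole: d = -3.227175 in → contributes −1.310001 in⁴
Total I = 301.2516 in⁴.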